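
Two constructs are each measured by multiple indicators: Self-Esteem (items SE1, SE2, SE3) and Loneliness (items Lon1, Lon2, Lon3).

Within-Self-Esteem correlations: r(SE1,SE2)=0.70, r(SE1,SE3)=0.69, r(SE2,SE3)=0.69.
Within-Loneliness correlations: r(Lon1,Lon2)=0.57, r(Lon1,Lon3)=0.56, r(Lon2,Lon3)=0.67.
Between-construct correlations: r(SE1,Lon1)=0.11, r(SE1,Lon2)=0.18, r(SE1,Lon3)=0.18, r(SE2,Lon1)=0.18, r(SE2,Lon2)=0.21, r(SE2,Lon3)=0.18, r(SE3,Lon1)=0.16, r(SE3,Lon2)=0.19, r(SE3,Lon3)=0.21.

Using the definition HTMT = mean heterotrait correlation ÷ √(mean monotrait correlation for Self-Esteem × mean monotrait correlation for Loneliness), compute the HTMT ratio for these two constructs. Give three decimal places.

Mean heterotrait r = 1.60/9 = 0.1778.
Mean within-SE = 2.08/3 = 0.6933; mean within-Lon = 1.80/3 = 0.6000.
Geometric mean = √(0.6933 × 0.6000) = 0.6450.
HTMT = 0.1778 / 0.6450 = 0.276.

0.276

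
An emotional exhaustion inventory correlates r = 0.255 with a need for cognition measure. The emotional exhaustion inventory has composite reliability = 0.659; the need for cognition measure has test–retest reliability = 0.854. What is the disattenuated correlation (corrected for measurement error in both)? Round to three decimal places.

0.340

r_true = r_obs / √(r_xx · r_yy) = 0.255 / √(0.659 × 0.854) = 0.255 / √0.562786 = 0.255 / 0.7502 ≈ 0.340.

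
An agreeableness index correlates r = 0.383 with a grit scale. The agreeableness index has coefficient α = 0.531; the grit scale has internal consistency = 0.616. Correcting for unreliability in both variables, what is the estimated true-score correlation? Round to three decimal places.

r_true = r_obs / √(r_xx · r_yy) = 0.383 / √(0.531 × 0.616) = 0.383 / √0.327096 = 0.383 / 0.5719 ≈ 0.670.

0.670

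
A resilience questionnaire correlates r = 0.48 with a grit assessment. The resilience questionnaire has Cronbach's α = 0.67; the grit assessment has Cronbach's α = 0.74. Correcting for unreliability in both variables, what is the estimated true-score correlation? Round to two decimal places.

r_true = r_obs / √(r_xx · r_yy) = 0.48 / √(0.67 × 0.74) = 0.48 / √0.4958 = 0.48 / 0.7041 ≈ 0.68.

0.68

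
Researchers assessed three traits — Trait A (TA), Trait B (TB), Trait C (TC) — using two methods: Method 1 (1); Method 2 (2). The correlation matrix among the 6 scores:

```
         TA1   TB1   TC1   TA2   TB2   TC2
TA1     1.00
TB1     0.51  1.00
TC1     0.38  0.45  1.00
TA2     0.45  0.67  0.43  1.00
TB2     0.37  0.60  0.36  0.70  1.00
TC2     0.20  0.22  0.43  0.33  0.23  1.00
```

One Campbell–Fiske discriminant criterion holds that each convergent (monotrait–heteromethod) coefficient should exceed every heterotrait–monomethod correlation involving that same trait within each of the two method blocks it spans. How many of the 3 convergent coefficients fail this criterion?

Convergent coefficients and their comparison sets:
TA (methods 1·2): 0.45 vs {0.51, 0.70, 0.38, 0.33} → fail.
TB (methods 1·2): 0.60 vs {0.51, 0.70, 0.45, 0.23} → fail.
TC (methods 1·2): 0.43 vs {0.38, 0.33, 0.45, 0.23} → fail.
3 of 3 fail.

3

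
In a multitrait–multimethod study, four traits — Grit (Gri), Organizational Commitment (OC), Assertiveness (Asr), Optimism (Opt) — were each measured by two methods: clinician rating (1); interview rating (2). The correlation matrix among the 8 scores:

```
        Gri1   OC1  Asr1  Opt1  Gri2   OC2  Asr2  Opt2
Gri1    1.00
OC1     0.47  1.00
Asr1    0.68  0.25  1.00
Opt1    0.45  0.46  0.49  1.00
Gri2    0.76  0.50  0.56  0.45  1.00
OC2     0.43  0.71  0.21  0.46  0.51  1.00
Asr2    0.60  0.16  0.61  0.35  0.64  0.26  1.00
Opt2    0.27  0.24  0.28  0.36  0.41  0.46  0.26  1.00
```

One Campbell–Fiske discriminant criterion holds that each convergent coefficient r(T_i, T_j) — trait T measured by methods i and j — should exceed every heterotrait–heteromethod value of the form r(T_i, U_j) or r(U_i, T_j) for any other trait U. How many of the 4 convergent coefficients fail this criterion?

Each convergent coefficient versus the relevant comparison correlations:
Gri (methods 1·2): 0.76 vs {0.43, 0.50, 0.60, 0.56, 0.27, 0.45} → pass.
OC (methods 1·2): 0.71 vs {0.50, 0.43, 0.16, 0.21, 0.24, 0.46} → pass.
Asr (methods 1·2): 0.61 vs {0.56, 0.60, 0.21, 0.16, 0.28, 0.35} → pass.
Opt (methods 1·2): 0.36 vs {0.45, 0.27, 0.46, 0.24, 0.35, 0.28} → fail.
1 of 4 fail.

1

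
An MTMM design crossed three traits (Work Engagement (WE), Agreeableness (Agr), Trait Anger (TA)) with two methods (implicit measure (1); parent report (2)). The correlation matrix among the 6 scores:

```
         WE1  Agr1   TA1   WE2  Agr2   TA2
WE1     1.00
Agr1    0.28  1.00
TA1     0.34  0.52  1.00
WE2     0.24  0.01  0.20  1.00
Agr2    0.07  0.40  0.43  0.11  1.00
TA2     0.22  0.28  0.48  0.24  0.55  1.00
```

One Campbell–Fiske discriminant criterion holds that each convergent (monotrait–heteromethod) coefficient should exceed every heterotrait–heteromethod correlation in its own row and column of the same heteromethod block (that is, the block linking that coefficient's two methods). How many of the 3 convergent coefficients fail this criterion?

1

Convergent coefficients and their comparison sets:
WE (methods 1·2): 0.24 vs {0.07, 0.01, 0.22, 0.20} → pass.
Agr (methods 1·2): 0.40 vs {0.01, 0.07, 0.28, 0.43} → fail.
TA (methods 1·2): 0.48 vs {0.20, 0.22, 0.43, 0.28} → pass.
1 of 3 fail.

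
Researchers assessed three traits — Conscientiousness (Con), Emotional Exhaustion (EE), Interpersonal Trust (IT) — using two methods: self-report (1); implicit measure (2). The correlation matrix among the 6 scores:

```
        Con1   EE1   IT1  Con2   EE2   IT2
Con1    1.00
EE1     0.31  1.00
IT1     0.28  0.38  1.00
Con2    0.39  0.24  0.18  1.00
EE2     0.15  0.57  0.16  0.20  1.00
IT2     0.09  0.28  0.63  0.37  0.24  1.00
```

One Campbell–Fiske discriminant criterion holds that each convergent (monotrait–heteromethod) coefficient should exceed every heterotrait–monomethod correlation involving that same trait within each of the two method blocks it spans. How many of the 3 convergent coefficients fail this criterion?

0

Checking each validity diagonal entry against its comparison values:
Con (methods 1·2): 0.39 vs {0.31, 0.20, 0.28, 0.37} → pass.
EE (methods 1·2): 0.57 vs {0.31, 0.20, 0.38, 0.24} → pass.
IT (methods 1·2): 0.63 vs {0.28, 0.37, 0.38, 0.24} → pass.
0 of 3 fail.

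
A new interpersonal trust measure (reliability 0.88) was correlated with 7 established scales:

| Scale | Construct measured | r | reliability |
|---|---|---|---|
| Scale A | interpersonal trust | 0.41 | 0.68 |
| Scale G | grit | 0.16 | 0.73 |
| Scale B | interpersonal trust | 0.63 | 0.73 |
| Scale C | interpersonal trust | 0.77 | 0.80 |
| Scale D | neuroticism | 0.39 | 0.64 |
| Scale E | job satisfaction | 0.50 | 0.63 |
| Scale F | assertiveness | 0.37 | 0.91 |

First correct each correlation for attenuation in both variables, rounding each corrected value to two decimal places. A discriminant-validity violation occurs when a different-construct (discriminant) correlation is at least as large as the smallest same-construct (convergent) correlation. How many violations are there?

Disattenuated r (r / √(r_scale · r_new)):
  Scale A (conv): 0.41 / √(0.68·0.88) = 0.53
  Scale G (disc): 0.16 / √(0.73·0.88) = 0.20
  Scale B (conv): 0.63 / √(0.73·0.88) = 0.79
  Scale C (conv): 0.77 / √(0.80·0.88) = 0.92
  Scale D (disc): 0.39 / √(0.64·0.88) = 0.52
  Scale E (disc): 0.50 / √(0.63·0.88) = 0.67
  Scale F (disc): 0.37 / √(0.91·0.88) = 0.41
Smallest convergent = 0.53. Discriminant values: 0.20, 0.52, 0.67, 0.41; count ≥ 0.53 → 1.

1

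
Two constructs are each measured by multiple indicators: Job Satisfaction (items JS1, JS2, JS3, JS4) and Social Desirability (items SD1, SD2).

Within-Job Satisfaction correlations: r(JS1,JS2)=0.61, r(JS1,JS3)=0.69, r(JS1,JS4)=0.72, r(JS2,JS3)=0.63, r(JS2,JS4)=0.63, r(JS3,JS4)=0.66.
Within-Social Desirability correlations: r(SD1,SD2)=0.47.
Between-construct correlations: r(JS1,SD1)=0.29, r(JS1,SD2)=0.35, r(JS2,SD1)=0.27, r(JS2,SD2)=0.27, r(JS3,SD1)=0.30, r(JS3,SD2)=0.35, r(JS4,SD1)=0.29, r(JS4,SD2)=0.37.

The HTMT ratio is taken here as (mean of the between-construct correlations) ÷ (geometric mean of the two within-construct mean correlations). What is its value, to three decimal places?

Between-construct mean = 2.49/8 = 0.3113.
Mean within-JS = 3.94/6 = 0.6567; mean within-SD = 0.47/1 = 0.4700.
Geometric mean = √(0.6567 × 0.4700) = 0.5556.
HTMT = 0.3113 / 0.5556 = 0.560.

0.560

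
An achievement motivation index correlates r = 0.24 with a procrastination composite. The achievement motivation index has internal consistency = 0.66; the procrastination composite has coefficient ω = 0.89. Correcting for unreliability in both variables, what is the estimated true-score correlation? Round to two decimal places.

0.31

r_true = r_obs / √(r_xx · r_yy) = 0.24 / √(0.66 × 0.89) = 0.24 / √0.5874 = 0.24 / 0.7664 ≈ 0.31.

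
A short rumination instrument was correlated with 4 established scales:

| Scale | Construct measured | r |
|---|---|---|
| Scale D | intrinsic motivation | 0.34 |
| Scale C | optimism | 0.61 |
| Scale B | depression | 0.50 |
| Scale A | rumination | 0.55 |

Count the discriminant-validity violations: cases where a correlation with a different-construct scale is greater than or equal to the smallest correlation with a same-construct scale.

1

Convergent (same construct = rumination): Scale A.
Smallest convergent = 0.55. Discriminant values: 0.34, 0.61, 0.50; count ≥ 0.55 → 1.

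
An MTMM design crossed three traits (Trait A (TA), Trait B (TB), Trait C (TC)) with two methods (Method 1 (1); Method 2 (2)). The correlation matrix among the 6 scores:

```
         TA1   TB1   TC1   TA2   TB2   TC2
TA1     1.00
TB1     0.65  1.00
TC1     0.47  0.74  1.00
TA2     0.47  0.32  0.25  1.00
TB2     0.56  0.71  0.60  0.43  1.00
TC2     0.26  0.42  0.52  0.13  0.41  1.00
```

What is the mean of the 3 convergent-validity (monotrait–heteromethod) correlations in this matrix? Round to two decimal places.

0.57

Convergent values: 0.47, 0.71, 0.52; mean = 1.70/3 = 0.57.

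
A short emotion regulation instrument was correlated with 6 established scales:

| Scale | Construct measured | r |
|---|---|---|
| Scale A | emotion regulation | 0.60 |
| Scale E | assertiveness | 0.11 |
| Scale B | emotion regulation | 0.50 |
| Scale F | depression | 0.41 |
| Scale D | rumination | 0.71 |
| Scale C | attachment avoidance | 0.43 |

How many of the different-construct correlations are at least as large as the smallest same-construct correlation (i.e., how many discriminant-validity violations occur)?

Convergent (same construct = emotion regulation): Scale A, Scale B.
Smallest convergent = 0.50. Discriminant values: 0.11, 0.41, 0.71, 0.43; count ≥ 0.50 → 1.

1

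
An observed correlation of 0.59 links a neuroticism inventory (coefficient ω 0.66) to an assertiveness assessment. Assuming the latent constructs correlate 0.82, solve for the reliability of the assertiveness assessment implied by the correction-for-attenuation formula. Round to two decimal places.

r_true = r_obs / √(r_xx · r_yy) ⇒ 0.82 = 0.59 / √(0.66 · r_yy).
√(0.66 · r_yy) = 0.59 / 0.82 = 0.7195; 0.66 · r_yy = 0.5177; r_yy = 0.5177 / 0.66 ≈ 0.78.

0.78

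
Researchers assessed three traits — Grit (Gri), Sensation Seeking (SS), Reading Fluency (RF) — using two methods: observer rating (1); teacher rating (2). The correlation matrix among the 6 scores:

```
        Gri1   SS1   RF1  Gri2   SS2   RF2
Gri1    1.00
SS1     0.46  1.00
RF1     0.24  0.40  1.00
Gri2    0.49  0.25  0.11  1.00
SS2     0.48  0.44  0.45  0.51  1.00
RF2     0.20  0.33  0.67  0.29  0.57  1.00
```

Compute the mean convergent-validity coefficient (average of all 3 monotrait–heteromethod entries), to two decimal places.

0.53

Convergent values: 0.49, 0.44, 0.67; mean = 1.60/3 = 0.53.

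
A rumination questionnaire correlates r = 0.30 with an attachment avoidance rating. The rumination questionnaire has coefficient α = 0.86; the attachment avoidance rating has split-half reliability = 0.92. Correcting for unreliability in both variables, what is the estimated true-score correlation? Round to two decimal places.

0.34

r_true = r_obs / √(r_xx · r_yy) = 0.30 / √(0.86 × 0.92) = 0.30 / √0.7912 = 0.30 / 0.8895 ≈ 0.34.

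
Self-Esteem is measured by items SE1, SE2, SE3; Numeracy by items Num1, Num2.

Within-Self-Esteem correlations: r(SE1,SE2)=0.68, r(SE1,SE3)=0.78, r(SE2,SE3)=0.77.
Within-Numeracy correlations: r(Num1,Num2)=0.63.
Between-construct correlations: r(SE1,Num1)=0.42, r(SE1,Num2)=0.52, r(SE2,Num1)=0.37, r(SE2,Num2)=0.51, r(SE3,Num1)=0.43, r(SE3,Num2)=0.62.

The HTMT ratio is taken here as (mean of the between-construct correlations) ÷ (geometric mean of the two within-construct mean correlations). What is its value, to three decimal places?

Mean heterotrait r = 2.87/6 = 0.4783.
Mean within-SE = 2.23/3 = 0.7433; mean within-Num = 0.63/1 = 0.6300.
Geometric mean = √(0.7433 × 0.6300) = 0.6843.
HTMT = 0.4783 / 0.6843 = 0.699.

0.699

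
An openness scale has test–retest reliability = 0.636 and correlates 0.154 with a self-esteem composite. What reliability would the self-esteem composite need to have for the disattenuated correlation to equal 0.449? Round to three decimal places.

0.185

r_true = r_obs / √(r_xx · r_yy) ⇒ 0.449 = 0.154 / √(0.636 · r_yy).
√(0.636 · r_yy) = 0.154 / 0.449 = 0.3430; 0.636 · r_yy = 0.1176; r_yy = 0.1176 / 0.636 ≈ 0.185.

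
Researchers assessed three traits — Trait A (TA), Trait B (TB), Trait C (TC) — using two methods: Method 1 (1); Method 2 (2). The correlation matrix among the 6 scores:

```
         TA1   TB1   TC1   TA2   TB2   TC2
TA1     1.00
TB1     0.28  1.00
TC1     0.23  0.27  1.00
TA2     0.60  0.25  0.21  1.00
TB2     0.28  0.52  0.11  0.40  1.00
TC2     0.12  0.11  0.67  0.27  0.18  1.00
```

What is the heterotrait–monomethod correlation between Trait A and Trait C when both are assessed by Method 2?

Different traits, same method: r(TA2, TC2) = 0.27.

0.27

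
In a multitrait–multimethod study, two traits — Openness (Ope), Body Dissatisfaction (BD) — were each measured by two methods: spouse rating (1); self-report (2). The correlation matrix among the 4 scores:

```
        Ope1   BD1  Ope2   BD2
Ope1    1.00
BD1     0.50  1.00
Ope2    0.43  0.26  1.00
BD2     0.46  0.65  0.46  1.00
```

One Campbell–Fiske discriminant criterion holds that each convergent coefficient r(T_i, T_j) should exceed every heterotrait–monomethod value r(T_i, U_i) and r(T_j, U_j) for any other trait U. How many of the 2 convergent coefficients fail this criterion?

Checking each validity diagonal entry against its comparison values:
Ope (methods 1·2): 0.43 vs {0.50, 0.46} → fail.
BD (methods 1·2): 0.65 vs {0.50, 0.46} → pass.
1 of 2 fail.

1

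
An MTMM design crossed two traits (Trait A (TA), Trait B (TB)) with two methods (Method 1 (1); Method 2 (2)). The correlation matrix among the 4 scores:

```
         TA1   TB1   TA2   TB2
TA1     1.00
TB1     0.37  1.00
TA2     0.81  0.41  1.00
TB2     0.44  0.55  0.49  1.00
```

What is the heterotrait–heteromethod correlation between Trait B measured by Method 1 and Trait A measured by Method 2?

0.41

Different traits and methods: r(TB1, TA2) = 0.41.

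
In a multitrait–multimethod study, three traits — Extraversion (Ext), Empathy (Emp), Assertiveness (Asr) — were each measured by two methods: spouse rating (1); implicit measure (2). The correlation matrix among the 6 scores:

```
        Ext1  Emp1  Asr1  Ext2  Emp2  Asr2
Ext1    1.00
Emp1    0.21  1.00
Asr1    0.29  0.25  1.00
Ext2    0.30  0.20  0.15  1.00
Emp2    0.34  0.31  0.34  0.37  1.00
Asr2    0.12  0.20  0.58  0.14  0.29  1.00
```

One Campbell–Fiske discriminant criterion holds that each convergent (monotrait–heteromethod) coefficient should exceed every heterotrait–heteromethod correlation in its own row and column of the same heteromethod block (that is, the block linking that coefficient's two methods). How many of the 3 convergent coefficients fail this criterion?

2

Convergent coefficients and their comparison sets:
Ext (methods 1·2): 0.30 vs {0.34, 0.20, 0.12, 0.15} → fail.
Emp (methods 1·2): 0.31 vs {0.20, 0.34, 0.20, 0.34} → fail.
Asr (methods 1·2): 0.58 vs {0.15, 0.12, 0.34, 0.20} → pass.
2 of 3 fail.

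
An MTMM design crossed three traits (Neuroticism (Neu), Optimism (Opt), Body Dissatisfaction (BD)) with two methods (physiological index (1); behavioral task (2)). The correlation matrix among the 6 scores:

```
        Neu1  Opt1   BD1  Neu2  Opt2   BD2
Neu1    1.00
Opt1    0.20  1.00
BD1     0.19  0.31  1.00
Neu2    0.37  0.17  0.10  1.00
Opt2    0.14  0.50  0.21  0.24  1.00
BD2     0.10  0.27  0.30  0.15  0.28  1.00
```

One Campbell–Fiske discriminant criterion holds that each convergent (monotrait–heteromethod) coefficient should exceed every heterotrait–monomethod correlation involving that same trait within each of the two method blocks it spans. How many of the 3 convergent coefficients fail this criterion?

1

Checking each validity diagonal entry against its comparison values:
Neu (methods 1·2): 0.37 vs {0.20, 0.24, 0.19, 0.15} → pass.
Opt (methods 1·2): 0.50 vs {0.20, 0.24, 0.31, 0.28} → pass.
BD (methods 1·2): 0.30 vs {0.19, 0.15, 0.31, 0.28} → fail.
1 of 3 fail.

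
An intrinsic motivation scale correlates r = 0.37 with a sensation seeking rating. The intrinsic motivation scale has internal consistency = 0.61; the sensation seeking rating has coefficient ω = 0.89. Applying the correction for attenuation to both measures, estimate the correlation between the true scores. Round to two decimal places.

0.50

r_true = r_obs / √(r_xx · r_yy) = 0.37 / √(0.61 × 0.89) = 0.37 / √0.5429 = 0.37 / 0.7368 ≈ 0.50.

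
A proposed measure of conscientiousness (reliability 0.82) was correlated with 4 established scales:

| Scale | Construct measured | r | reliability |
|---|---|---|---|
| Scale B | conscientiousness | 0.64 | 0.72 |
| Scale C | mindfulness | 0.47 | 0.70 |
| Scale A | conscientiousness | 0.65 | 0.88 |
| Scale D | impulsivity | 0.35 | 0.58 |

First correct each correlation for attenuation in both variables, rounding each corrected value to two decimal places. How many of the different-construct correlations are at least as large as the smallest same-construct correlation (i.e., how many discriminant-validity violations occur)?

0

Disattenuated r (r / √(r_scale · r_new)):
  Scale B (conv): 0.64 / √(0.72·0.82) = 0.83
  Scale C (disc): 0.47 / √(0.70·0.82) = 0.62
  Scale A (conv): 0.65 / √(0.88·0.82) = 0.77
  Scale D (disc): 0.35 / √(0.58·0.82) = 0.51
Smallest convergent = 0.77. Discriminant values: 0.62, 0.51; count ≥ 0.77 → 0.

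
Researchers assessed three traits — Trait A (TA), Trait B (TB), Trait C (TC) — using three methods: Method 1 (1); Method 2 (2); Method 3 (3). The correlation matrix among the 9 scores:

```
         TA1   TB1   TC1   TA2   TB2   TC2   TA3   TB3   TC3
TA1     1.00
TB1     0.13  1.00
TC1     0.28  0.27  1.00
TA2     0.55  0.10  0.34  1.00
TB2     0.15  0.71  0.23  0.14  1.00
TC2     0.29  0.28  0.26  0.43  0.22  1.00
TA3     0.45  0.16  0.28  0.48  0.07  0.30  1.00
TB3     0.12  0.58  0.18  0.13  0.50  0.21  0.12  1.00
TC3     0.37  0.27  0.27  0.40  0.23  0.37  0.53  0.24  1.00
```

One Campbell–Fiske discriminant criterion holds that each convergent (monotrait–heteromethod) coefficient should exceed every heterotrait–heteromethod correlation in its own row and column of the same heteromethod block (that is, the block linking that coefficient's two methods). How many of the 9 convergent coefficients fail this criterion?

Convergent coefficients and their comparison sets:
TA (methods 1·2): 0.55 vs {0.15, 0.10, 0.29, 0.34} → pass.
TA (methods 1·3): 0.45 vs {0.12, 0.16, 0.37, 0.28} → pass.
TA (methods 2·3): 0.48 vs {0.13, 0.07, 0.40, 0.30} → pass.
TB (methods 1·2): 0.71 vs {0.10, 0.15, 0.28, 0.23} → pass.
TB (methods 1·3): 0.58 vs {0.16, 0.12, 0.27, 0.18} → pass.
TB (methods 2·3): 0.50 vs {0.07, 0.13, 0.23, 0.21} → pass.
TC (methods 1·2): 0.26 vs {0.34, 0.29, 0.23, 0.28} → fail.
TC (methods 1·3): 0.27 vs {0.28, 0.37, 0.18, 0.27} → fail.
TC (methods 2·3): 0.37 vs {0.30, 0.40, 0.21, 0.23} → fail.
3 of 9 fail.

3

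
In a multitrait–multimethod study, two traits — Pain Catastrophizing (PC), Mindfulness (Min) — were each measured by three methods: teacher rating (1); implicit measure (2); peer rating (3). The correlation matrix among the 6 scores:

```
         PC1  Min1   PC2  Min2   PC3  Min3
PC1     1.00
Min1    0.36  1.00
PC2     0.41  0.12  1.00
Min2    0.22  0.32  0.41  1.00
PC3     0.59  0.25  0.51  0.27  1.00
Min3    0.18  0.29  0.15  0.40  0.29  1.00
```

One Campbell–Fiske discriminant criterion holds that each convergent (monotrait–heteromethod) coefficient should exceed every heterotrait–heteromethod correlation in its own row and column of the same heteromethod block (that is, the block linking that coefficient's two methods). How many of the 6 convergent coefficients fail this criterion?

0

Convergent coefficients and their comparison sets:
PC (methods 1·2): 0.41 vs {0.22, 0.12} → pass.
PC (methods 1·3): 0.59 vs {0.18, 0.25} → pass.
PC (methods 2·3): 0.51 vs {0.15, 0.27} → pass.
Min (methods 1·2): 0.32 vs {0.12, 0.22} → pass.
Min (methods 1·3): 0.29 vs {0.25, 0.18} → pass.
Min (methods 2·3): 0.40 vs {0.27, 0.15} → pass.
0 of 6 fail.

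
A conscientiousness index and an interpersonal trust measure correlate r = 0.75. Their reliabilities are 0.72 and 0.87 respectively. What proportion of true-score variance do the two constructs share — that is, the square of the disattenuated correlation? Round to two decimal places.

Disattenuated r = 0.75 / √(0.72 × 0.87) = 0.75 / 0.7915 = 0.9476.
Shared true-score variance = 0.9476² = 0.8979 ≈ 0.90.

0.90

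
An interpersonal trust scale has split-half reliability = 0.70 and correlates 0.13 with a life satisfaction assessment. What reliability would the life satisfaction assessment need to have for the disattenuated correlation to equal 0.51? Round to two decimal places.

r_true = r_obs / √(r_xx · r_yy) ⇒ 0.51 = 0.13 / √(0.70 · r_yy).
√(0.70 · r_yy) = 0.13 / 0.51 = 0.2549; 0.70 · r_yy = 0.0650; r_yy = 0.0650 / 0.70 ≈ 0.09.

0.09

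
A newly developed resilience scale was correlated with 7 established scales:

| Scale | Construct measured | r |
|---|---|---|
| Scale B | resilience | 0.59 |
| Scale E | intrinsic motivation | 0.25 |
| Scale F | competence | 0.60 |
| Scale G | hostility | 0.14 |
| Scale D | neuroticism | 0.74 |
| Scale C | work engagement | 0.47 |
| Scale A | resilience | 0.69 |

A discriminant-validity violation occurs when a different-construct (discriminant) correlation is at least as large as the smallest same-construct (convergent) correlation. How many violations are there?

2

Convergent (same construct = resilience): Scale B, Scale A.
Smallest convergent = 0.59. Discriminant values: 0.25, 0.60, 0.14, 0.74, 0.47; count ≥ 0.59 → 2.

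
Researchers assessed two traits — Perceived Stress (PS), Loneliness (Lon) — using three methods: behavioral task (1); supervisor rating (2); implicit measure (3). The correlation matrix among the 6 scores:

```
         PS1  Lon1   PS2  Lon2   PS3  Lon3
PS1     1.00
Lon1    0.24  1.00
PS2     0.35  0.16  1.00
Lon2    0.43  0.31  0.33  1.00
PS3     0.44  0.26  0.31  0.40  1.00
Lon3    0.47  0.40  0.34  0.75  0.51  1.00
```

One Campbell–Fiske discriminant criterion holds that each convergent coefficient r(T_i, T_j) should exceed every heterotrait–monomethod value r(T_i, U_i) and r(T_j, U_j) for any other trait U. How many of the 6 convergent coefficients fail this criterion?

Each convergent coefficient versus the relevant comparison correlations:
PS (methods 1·2): 0.35 vs {0.24, 0.33} → pass.
PS (methods 1·3): 0.44 vs {0.24, 0.51} → fail.
PS (methods 2·3): 0.31 vs {0.33, 0.51} → fail.
Lon (methods 1·2): 0.31 vs {0.24, 0.33} → fail.
Lon (methods 1·3): 0.40 vs {0.24, 0.51} → fail.
Lon (methods 2·3): 0.75 vs {0.33, 0.51} → pass.
4 of 6 fail.

4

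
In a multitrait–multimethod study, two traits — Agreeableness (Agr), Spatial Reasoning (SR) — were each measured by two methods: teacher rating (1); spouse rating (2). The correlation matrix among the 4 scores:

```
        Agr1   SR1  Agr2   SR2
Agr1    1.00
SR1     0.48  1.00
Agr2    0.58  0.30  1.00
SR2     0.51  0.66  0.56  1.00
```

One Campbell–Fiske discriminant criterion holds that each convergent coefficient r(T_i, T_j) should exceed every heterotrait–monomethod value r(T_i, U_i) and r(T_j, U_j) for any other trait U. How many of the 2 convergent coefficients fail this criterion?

Checking each validity diagonal entry against its comparison values:
Agr (methods 1·2): 0.58 vs {0.48, 0.56} → pass.
SR (methods 1·2): 0.66 vs {0.48, 0.56} → pass.
0 of 2 fail.

0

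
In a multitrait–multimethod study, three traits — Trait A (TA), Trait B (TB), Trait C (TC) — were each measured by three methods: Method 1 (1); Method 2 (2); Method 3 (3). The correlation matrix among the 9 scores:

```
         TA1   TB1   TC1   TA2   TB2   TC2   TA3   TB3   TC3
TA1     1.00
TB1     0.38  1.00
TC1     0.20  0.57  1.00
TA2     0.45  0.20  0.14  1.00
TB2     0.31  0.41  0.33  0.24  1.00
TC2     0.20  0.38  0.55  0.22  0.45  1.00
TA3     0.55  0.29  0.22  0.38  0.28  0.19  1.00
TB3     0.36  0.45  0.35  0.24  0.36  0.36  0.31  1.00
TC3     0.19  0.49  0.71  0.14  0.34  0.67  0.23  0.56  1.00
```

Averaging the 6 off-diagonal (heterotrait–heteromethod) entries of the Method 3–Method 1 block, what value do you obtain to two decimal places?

HTHM values (method 3 × method 1): 0.29, 0.22, 0.36, 0.35, 0.19, 0.49; mean = 1.90/6 = 0.32.

0.32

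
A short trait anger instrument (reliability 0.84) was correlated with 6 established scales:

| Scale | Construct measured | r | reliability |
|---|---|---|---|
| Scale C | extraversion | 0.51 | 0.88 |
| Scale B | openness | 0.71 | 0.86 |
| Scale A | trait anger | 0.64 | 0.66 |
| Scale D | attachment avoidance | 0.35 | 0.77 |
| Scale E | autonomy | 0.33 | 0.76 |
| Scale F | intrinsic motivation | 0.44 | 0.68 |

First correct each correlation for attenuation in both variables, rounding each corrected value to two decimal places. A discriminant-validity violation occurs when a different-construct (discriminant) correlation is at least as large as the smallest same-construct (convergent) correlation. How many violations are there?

0

Disattenuated r (r / √(r_scale · r_new)):
  Scale C (disc): 0.51 / √(0.88·0.84) = 0.59
  Scale B (disc): 0.71 / √(0.86·0.84) = 0.84
  Scale A (conv): 0.64 / √(0.66·0.84) = 0.86
  Scale D (disc): 0.35 / √(0.77·0.84) = 0.44
  Scale E (disc): 0.33 / √(0.76·0.84) = 0.41
  Scale F (disc): 0.44 / √(0.68·0.84) = 0.58
Smallest convergent = 0.86. Discriminant values: 0.59, 0.84, 0.44, 0.41, 0.58; count ≥ 0.86 → 0.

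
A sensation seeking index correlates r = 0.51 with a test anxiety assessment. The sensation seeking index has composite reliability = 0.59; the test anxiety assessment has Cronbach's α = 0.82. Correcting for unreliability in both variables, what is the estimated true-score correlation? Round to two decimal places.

0.73

r_true = r_obs / √(r_xx · r_yy) = 0.51 / √(0.59 × 0.82) = 0.51 / √0.4838 = 0.51 / 0.6956 ≈ 0.73.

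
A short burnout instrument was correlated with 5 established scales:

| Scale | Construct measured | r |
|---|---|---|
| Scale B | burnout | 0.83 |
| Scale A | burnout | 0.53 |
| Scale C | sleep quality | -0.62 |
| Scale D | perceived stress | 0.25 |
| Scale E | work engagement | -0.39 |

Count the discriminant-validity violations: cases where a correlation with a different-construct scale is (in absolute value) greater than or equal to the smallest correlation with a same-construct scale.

1

Convergent (same construct = burnout): Scale B, Scale A.
Smallest convergent = 0.53. Discriminant |r|: 0.62, 0.25, 0.39; count ≥ 0.53 → 1.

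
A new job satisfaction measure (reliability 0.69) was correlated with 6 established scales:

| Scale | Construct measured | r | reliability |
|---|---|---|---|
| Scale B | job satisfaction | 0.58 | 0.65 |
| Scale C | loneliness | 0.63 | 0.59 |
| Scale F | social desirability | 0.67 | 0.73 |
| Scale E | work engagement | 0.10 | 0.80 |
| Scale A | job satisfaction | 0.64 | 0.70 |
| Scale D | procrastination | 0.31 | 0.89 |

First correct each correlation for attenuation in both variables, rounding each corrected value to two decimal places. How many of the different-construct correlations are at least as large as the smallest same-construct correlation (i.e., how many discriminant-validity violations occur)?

Disattenuated r (r / √(r_scale · r_new)):
  Scale B (conv): 0.58 / √(0.65·0.69) = 0.87
  Scale C (disc): 0.63 / √(0.59·0.69) = 0.99
  Scale F (disc): 0.67 / √(0.73·0.69) = 0.94
  Scale E (disc): 0.10 / √(0.80·0.69) = 0.13
  Scale A (conv): 0.64 / √(0.70·0.69) = 0.92
  Scale D (disc): 0.31 / √(0.89·0.69) = 0.40
Smallest convergent = 0.87. Discriminant values: 0.99, 0.94, 0.13, 0.40; count ≥ 0.87 → 2.

2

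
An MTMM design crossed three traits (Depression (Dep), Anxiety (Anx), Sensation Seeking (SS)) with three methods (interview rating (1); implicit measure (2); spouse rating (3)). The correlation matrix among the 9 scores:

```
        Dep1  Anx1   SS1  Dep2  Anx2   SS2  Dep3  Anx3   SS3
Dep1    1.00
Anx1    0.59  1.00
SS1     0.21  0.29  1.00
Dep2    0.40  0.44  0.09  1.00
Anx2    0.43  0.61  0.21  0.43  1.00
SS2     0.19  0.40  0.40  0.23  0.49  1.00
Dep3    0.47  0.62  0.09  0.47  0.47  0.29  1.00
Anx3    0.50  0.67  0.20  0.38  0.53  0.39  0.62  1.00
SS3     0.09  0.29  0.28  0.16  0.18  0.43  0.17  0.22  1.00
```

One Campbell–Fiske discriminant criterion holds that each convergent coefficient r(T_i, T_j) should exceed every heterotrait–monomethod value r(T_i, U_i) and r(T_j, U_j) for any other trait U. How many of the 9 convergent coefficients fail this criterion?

Each convergent coefficient versus the relevant comparison correlations:
Dep (methods 1·2): 0.40 vs {0.59, 0.43, 0.21, 0.23} → fail.
Dep (methods 1·3): 0.47 vs {0.59, 0.62, 0.21, 0.17} → fail.
Dep (methods 2·3): 0.47 vs {0.43, 0.62, 0.23, 0.17} → fail.
Anx (methods 1·2): 0.61 vs {0.59, 0.43, 0.29, 0.49} → pass.
Anx (methods 1·3): 0.67 vs {0.59, 0.62, 0.29, 0.22} → pass.
Anx (methods 2·3): 0.53 vs {0.43, 0.62, 0.49, 0.22} → fail.
SS (methods 1·2): 0.40 vs {0.21, 0.23, 0.29, 0.49} → fail.
SS (methods 1·3): 0.28 vs {0.21, 0.17, 0.29, 0.22} → fail.
SS (methods 2·3): 0.43 vs {0.23, 0.17, 0.49, 0.22} → fail.
7 of 9 fail.

7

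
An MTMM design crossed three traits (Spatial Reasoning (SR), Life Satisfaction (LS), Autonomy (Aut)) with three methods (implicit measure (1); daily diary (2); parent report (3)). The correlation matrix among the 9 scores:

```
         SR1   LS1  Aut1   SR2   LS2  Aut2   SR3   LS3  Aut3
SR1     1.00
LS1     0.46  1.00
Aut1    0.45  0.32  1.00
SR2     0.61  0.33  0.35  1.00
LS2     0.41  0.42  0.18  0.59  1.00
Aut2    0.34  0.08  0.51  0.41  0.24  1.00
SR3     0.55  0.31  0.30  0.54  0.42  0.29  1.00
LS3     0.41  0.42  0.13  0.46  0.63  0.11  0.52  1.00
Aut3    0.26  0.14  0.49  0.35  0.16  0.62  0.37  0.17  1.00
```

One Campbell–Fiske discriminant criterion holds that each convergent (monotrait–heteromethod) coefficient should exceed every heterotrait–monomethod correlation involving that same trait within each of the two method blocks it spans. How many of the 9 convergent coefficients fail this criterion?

Each convergent coefficient versus the relevant comparison correlations:
SR (methods 1·2): 0.61 vs {0.46, 0.59, 0.45, 0.41} → pass.
SR (methods 1·3): 0.55 vs {0.46, 0.52, 0.45, 0.37} → pass.
SR (methods 2·3): 0.54 vs {0.59, 0.52, 0.41, 0.37} → fail.
LS (methods 1·2): 0.42 vs {0.46, 0.59, 0.32, 0.24} → fail.
LS (methods 1·3): 0.42 vs {0.46, 0.52, 0.32, 0.17} → fail.
LS (methods 2·3): 0.63 vs {0.59, 0.52, 0.24, 0.17} → pass.
Aut (methods 1·2): 0.51 vs {0.45, 0.41, 0.32, 0.24} → pass.
Aut (methods 1·3): 0.49 vs {0.45, 0.37, 0.32, 0.17} → pass.
Aut (methods 2·3): 0.62 vs {0.41, 0.37, 0.24, 0.17} → pass.
3 of 9 fail.

3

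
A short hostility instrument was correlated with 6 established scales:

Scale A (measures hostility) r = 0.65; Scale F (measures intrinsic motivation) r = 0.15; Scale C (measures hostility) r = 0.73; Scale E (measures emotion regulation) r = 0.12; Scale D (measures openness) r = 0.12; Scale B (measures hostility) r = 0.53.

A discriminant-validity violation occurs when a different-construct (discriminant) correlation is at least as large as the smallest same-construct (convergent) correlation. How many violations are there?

0

Convergent (same construct = hostility): Scale A, Scale C, Scale B.
Smallest convergent = 0.53. Discriminant values: 0.15, 0.12, 0.12; count ≥ 0.53 → 0.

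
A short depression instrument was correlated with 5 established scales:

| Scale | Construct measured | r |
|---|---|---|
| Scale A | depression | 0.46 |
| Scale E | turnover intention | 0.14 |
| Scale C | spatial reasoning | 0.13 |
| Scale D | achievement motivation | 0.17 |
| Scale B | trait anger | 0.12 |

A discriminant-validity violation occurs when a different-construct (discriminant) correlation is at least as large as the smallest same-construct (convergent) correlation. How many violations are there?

0

Convergent (same construct = depression): Scale A.
Smallest convergent = 0.46. Discriminant values: 0.14, 0.13, 0.17, 0.12; count ≥ 0.46 → 0.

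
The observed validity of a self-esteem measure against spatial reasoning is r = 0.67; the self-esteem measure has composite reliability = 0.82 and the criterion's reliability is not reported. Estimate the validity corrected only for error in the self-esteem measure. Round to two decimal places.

0.74

Single correction: r_c = r_obs / √r_xx = 0.67 / √0.82 = 0.67 / 0.9055 ≈ 0.74.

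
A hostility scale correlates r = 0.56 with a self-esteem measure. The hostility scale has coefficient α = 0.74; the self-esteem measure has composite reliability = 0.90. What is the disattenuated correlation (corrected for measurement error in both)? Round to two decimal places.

r_true = r_obs / √(r_xx · r_yy) = 0.56 / √(0.74 × 0.90) = 0.56 / √0.6660 = 0.56 / 0.8161 ≈ 0.69.

0.69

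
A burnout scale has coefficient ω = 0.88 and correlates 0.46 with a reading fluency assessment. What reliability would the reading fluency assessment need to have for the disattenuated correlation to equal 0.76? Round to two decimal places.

r_true = r_obs / √(r_xx · r_yy) ⇒ 0.76 = 0.46 / √(0.88 · r_yy).
√(0.88 · r_yy) = 0.46 / 0.76 = 0.6053; 0.88 · r_yy = 0.3664; r_yy = 0.3664 / 0.88 ≈ 0.42.

0.42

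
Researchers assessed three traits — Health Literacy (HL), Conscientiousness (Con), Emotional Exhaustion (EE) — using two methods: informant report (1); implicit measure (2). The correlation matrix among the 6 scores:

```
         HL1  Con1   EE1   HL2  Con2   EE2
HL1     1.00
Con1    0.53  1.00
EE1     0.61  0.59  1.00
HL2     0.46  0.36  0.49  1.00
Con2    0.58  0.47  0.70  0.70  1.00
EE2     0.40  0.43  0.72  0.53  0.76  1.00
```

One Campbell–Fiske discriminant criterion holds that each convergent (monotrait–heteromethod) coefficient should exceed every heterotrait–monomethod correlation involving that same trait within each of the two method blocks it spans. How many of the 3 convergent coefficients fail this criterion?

3

Checking each validity diagonal entry against its comparison values:
HL (methods 1·2): 0.46 vs {0.53, 0.70, 0.61, 0.53} → fail.
Con (methods 1·2): 0.47 vs {0.53, 0.70, 0.59, 0.76} → fail.
EE (methods 1·2): 0.72 vs {0.61, 0.53, 0.59, 0.76} → fail.
3 of 3 fail.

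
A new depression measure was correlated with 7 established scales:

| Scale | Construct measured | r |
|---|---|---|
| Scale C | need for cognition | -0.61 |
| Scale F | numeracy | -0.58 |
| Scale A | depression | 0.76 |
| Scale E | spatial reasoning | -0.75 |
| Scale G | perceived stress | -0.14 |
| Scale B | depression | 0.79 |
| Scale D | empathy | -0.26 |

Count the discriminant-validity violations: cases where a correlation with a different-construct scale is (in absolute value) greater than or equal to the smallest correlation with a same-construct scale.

Convergent (same construct = depression): Scale A, Scale B.
Smallest convergent = 0.76. Discriminant |r|: 0.61, 0.58, 0.75, 0.14, 0.26; count ≥ 0.76 → 0.

0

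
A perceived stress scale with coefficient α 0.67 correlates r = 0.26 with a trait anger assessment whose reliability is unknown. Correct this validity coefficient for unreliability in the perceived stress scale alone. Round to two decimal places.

0.32

Single correction: r_c = r_obs / √r_xx = 0.26 / √0.67 = 0.26 / 0.8185 ≈ 0.32.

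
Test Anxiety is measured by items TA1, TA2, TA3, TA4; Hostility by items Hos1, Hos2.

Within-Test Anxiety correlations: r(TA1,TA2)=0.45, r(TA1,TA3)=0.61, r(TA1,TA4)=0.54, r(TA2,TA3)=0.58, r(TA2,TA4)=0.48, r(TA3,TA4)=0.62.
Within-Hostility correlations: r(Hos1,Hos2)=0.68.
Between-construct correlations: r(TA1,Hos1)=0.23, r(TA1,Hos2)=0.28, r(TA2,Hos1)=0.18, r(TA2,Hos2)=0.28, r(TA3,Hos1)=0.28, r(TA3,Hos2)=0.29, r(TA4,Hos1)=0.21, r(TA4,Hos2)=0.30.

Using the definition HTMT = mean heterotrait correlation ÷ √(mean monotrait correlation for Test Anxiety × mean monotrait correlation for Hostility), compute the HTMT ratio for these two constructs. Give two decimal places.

Mean between = 2.05/8 = 0.2563.
Mean within-TA = 3.28/6 = 0.5467; mean within-Hos = 0.68/1 = 0.6800.
Geometric mean = √(0.5467 × 0.6800) = 0.6097.
HTMT = 0.2563 / 0.6097 = 0.42.

0.42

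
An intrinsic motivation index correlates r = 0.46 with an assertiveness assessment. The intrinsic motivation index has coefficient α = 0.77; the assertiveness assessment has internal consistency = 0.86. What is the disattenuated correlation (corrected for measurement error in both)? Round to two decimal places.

0.57

r_true = r_obs / √(r_xx · r_yy) = 0.46 / √(0.77 × 0.86) = 0.46 / √0.6622 = 0.46 / 0.8138 ≈ 0.57.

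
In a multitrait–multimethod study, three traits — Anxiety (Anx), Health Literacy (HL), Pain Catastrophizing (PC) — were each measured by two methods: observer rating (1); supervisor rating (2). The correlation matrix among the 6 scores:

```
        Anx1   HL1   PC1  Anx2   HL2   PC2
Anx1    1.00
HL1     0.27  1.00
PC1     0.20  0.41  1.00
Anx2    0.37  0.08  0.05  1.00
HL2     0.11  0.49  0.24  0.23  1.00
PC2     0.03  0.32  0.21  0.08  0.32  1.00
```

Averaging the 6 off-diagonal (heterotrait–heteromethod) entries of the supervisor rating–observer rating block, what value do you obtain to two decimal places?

0.14

HTHM values (method 2 × method 1): 0.08, 0.05, 0.11, 0.24, 0.03, 0.32; mean = 0.83/6 = 0.14.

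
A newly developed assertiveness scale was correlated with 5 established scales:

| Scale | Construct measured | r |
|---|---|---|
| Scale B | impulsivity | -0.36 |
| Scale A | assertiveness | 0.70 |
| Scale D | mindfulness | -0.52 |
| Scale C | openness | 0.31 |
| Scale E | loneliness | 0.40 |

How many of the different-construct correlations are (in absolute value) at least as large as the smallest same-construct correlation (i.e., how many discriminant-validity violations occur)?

Convergent (same construct = assertiveness): Scale A.
Smallest convergent = 0.70. Discriminant |r|: 0.36, 0.52, 0.31, 0.40; count ≥ 0.70 → 0.

0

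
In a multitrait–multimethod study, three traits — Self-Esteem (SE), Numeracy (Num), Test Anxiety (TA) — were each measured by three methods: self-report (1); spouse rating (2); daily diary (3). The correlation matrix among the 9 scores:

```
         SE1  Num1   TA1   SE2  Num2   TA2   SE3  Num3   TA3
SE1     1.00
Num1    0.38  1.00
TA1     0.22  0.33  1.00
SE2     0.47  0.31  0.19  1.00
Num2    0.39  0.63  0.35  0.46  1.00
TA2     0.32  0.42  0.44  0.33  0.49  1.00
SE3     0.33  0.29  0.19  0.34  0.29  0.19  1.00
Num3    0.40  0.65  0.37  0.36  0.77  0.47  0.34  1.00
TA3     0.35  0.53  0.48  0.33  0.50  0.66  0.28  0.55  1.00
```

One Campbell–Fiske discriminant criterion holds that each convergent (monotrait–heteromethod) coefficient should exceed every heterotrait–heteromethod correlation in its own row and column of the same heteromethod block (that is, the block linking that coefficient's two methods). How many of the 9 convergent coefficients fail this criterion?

3

Each convergent coefficient versus the relevant comparison correlations:
SE (methods 1·2): 0.47 vs {0.39, 0.31, 0.32, 0.19} → pass.
SE (methods 1·3): 0.33 vs {0.40, 0.29, 0.35, 0.19} → fail.
SE (methods 2·3): 0.34 vs {0.36, 0.29, 0.33, 0.19} → fail.
Num (methods 1·2): 0.63 vs {0.31, 0.39, 0.42, 0.35} → pass.
Num (methods 1·3): 0.65 vs {0.29, 0.40, 0.53, 0.37} → pass.
Num (methods 2·3): 0.77 vs {0.29, 0.36, 0.50, 0.47} → pass.
TA (methods 1·2): 0.44 vs {0.19, 0.32, 0.35, 0.42} → pass.
TA (methods 1·3): 0.48 vs {0.19, 0.35, 0.37, 0.53} → fail.
TA (methods 2·3): 0.66 vs {0.19, 0.33, 0.47, 0.50} → pass.
3 of 9 fail.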